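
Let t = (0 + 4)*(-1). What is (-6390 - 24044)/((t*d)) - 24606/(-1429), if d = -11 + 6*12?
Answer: 24747025/174338 ≈ 141.95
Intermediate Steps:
d = 61 (d = -11 + 72 = 61)
t = -4 (t = 4*(-1) = -4)
(-6390 - 24044)/((t*d)) - 24606/(-1429) = (-6390 - 24044)/((-4*61)) - 24606/(-1429) = -30434/(-244) - 24606*(-1/1429) = -30434*(-1/244) + 24606/1429 = 15217/122 + 24606/1429 = 24747025/174338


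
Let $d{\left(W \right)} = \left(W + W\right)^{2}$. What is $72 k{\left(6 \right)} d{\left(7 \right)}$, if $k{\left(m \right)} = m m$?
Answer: $508032$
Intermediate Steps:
$k{\left(m \right)} = m^{2}$
$d{\left(W \right)} = 4 W^{2}$ ($d{\left(W \right)} = \left(2 W\right)^{2} = 4 W^{2}$)
$72 k{\left(6 \right)} d{\left(7 \right)} = 72 \cdot 6^{2} \cdot 4 \cdot 7^{2} = 72 \cdot 36 \cdot 4 \cdot 49 = 2592 \cdot 196 = 508032$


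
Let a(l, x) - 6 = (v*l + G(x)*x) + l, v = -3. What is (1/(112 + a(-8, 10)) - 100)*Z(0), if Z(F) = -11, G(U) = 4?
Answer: 191389/174 ≈ 1099.9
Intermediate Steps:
a(l, x) = 6 - 2*l + 4*x (a(l, x) = 6 + ((-3*l + 4*x) + l) = 6 + (-2*l + 4*x) = 6 - 2*l + 4*x)
(1/(112 + a(-8, 10)) - 100)*Z(0) = (1/(112 + (6 - 2*(-8) + 4*10)) - 100)*(-11) = (1/(112 + (6 + 16 + 40)) - 100)*(-11) = (1/(112 + 62) - 100)*(-11) = (1/174 - 100)*(-11) = -17399/174*(-11) = 191389/174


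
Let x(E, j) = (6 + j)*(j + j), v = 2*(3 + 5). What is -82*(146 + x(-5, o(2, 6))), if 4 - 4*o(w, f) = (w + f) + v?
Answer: -11152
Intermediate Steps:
v = 16 (v = 2*8 = 16)
o(w, f) = -3 - f/4 - w/4 (o(w, f) = 1 - ((w + f) + 16)/4 = 1 - ((f + w) + 16)/4 = 1 - (16 + f + w)/4 = 1 + (-4 - f/4 - w/4) = -3 - f/4 - w/4)
x(E, j) = 2*j*(6 + j) (x(E, j) = (6 + j)*(2*j) = 2*j*(6 + j))
-82*(146 + x(-5, o(2, 6))) = -82*(146 + 2*(-3 - 1/4*6 - 1/4*2)*(6 + (-3 - 1/4*6 - 1/4*2))) = -82*(146 + 2*(-3 - 3/2 - 1/2)*(6 + (-3 - 3/2 - 1/2))) = -82*(146 + 2*(-5)*(6 - 5)) = -82*(146 + 2*(-5)*1) = -82*(146 - 10) = -82*136 = -11152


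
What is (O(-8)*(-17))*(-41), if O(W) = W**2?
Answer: 44608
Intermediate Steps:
(O(-8)*(-17))*(-41) = ((-8)**2*(-17))*(-41) = (64*(-17))*(-41) = -1088*(-41) = 44608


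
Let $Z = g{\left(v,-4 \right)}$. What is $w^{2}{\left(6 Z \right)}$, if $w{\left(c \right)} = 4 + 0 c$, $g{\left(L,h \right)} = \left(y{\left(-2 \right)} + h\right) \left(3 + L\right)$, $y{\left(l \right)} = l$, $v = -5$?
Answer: $16$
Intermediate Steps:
$g{\left(L,h \right)} = \left(-2 + h\right) \left(3 + L\right)$
$Z = 12$ ($Z = -6 - -10 + 3 \left(-4\right) - -20 = -6 + 10 - 12 + 20 = 12$)
$w{\left(c \right)} = 4$ ($w{\left(c \right)} = 4 + 0 = 4$)
$w^{2}{\left(6 Z \right)} = 4^{2} = 16$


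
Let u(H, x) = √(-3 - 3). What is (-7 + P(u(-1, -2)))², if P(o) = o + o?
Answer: 25 - 28*I*√6 ≈ 25.0 - 68.586*I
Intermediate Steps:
u(H, x) = I*√6 (u(H, x) = √(-6) = I*√6)
P(o) = 2*o
(-7 + P(u(-1, -2)))² = (-7 + 2*(I*√6))² = (-7 + 2*I*√6)²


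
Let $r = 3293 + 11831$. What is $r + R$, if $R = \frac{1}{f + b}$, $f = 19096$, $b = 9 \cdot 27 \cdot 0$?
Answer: $\frac{288807905}{19096} \approx 15124.0$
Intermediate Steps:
$b = 0$ ($b = 243 \cdot 0 = 0$)
$R = \frac{1}{19096}$ ($R = \frac{1}{19096 + 0} = \frac{1}{19096} \approx 5.2367 \cdot 10^{-5}$)
$r = 15124$
$r + R = 15124 + \frac{1}{19096} = \frac{288807905}{19096}$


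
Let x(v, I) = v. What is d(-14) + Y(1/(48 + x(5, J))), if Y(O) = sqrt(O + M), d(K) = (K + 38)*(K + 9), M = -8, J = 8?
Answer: -120 + 3*I*sqrt(2491)/53 ≈ -120.0 + 2.8251*I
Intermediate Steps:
d(K) = (9 + K)*(38 + K) (d(K) = (38 + K)*(9 + K) = (9 + K)*(38 + K))
Y(O) = sqrt(-8 + O) (Y(O) = sqrt(O - 8) = sqrt(-8 + O))
d(-14) + Y(1/(48 + x(5, J))) = (342 + (-14)**2 + 47*(-14)) + sqrt(-8 + 1/(48 + 5)) = (342 + 196 - 658) + sqrt(-8 + 1/53) = -120 + sqrt(-8 + 1/53) = -120 + sqrt(-423/53) = -120 + 3*I*sqrt(2491)/53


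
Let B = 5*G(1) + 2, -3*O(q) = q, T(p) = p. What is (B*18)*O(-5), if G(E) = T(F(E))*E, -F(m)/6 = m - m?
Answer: 60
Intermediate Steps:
F(m) = 0 (F(m) = -6*(m - m) = -6*0 = 0)
O(q) = -q/3
G(E) = 0 (G(E) = 0*E = 0)
B = 2 (B = 5*0 + 2 = 0 + 2 = 2)
(B*18)*O(-5) = (2*18)*(-⅓*(-5)) = 36*(5/3) = 60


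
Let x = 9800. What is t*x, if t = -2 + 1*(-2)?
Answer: -39200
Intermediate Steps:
t = -4 (t = -2 - 2 = -4)
t*x = -4*9800 = -39200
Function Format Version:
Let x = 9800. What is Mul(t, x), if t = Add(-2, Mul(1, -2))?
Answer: -39200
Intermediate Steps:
t = -4 (t = Add(-2, -2) = -4)
Mul(t, x) = Mul(-4, 9800) = -39200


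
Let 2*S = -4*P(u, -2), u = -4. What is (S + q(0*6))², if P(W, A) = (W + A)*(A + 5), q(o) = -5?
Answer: 961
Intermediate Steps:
P(W, A) = (5 + A)*(A + W) (P(W, A) = (A + W)*(5 + A) = (5 + A)*(A + W))
S = 36 (S = (-4*((-2)² + 5*(-2) + 5*(-4) - 2*(-4)))/2 = (-4*(4 - 10 - 20 + 8))/2 = (-4*(-18))/2 = (½)*72 = 36)
(S + q(0*6))² = (36 - 5)² = 31² = 961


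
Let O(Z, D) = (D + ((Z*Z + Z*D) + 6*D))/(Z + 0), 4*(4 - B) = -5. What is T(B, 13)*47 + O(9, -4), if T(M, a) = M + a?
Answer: 30947/36 ≈ 859.64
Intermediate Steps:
B = 21/4 (B = 4 - 1/4*(-5) = 4 + 5/4 = 21/4 ≈ 5.2500)
O(Z, D) = (Z**2 + 7*D + D*Z)/Z (O(Z, D) = (D + ((Z**2 + D*Z) + 6*D))/Z = (D + (Z**2 + 6*D + D*Z))/Z = (Z**2 + 7*D + D*Z)/Z)
T(B, 13)*47 + O(9, -4) = (21/4 + 13)*47 + (-4 + 9 + 7*(-4)/9) = (73/4)*47 + (-4 + 9 + 7*(-4)*(1/9)) = 3431/4 + (-4 + 9 - 28/9) = 3431/4 + 17/9 = 30947/36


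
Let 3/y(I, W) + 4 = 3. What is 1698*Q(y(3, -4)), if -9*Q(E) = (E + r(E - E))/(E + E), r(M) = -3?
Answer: -566/3 ≈ -188.67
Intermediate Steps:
y(I, W) = -3 (y(I, W) = 3/(-4 + 3) = 3/(-1) = 3*(-1) = -3)
Q(E) = -(-3 + E)/(18*E) (Q(E) = -(E - 3)/(9*(E + E)) = -(-3 + E)/(9*(2*E)) = -(-3 + E)*1/(2*E)/9 = -(-3 + E)/(18*E))
1698*Q(y(3, -4)) = 1698*((1/18)*(3 - 1*(-3))/(-3)) = 1698*((1/18)*(-⅓)*(3 + 3)) = 1698*((1/18)*(-⅓)*6) = 1698*(-⅑) = -566/3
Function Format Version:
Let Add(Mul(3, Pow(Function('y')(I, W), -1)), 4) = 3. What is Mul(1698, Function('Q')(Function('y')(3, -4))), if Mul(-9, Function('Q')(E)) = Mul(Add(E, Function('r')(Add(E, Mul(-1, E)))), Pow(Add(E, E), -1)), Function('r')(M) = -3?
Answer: Rational(-566, 3) ≈ -188.67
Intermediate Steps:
Function('y')(I, W) = -3 (Function('y')(I, W) = Mul(3, Pow(Add(-4, 3), -1)) = Mul(3, Pow(-1, -1)) = Mul(3, -1) = -3)
Function('Q')(E) = Mul(Rational(-1, 18), Pow(E, -1), Add(-3, E)) (Function('Q')(E) = Mul(Rational(-1, 9), Mul(Add(E, -3), Pow(Add(E, E), -1))) = Mul(Rational(-1, 9), Mul(Add(-3, E), Pow(Mul(2, E), -1))) = Mul(Rational(-1, 9), Mul(Add(-3, E), Mul(Rational(1, 2), Pow(E, -1)))) = Mul(Rational(-1, 9), Mul(Rational(1, 2), Pow(E, -1), Add(-3, E))) = Mul(Rational(-1, 18), Pow(E, -1), Add(-3, E)))
Mul(1698, Function('Q')(Function('y')(3, -4))) = Mul(1698, Mul(Rational(1, 18), Pow(-3, -1), Add(3, Mul(-1, -3)))) = Mul(1698, Mul(Rational(1, 18), Rational(-1, 3), Add(3, 3))) = Mul(1698, Mul(Rational(1, 18), Rational(-1, 3), 6)) = Mul(1698, Rational(-1, 9)) = Rational(-566, 3)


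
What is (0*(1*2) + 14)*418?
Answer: 5852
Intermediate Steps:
(0*(1*2) + 14)*418 = (0*2 + 14)*418 = (0 + 14)*418 = 14*418 = 5852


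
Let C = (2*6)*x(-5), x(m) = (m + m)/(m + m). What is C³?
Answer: 1728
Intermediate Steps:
x(m) = 1 (x(m) = (2*m)/((2*m)) = (2*m)*(1/(2*m)) = 1)
C = 12 (C = (2*6)*1 = 12*1 = 12)
C³ = 12³ = 1728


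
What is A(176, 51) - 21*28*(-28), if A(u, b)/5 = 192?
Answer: 17424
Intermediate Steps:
A(u, b) = 960 (A(u, b) = 5*192 = 960)
A(176, 51) - 21*28*(-28) = 960 - 21*28*(-28) = 960 - 588*(-28) = 960 + 16464 = 17424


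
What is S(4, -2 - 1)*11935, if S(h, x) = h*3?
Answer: 143220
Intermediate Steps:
S(h, x) = 3*h
S(4, -2 - 1)*11935 = (3*4)*11935 = 12*11935 = 143220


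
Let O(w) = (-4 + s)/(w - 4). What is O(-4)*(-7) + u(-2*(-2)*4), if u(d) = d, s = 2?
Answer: 57/4 ≈ 14.250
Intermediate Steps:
O(w) = -2/(-4 + w) (O(w) = (-4 + 2)/(w - 4) = -2/(-4 + w))
O(-4)*(-7) + u(-2*(-2)*4) = -2/(-4 - 4)*(-7) - 2*(-2)*4 = -2/(-8)*(-7) + 4*4 = -2*(-1/8)*(-7) + 16 = (1/4)*(-7) + 16 = -7/4 + 16 = 57/4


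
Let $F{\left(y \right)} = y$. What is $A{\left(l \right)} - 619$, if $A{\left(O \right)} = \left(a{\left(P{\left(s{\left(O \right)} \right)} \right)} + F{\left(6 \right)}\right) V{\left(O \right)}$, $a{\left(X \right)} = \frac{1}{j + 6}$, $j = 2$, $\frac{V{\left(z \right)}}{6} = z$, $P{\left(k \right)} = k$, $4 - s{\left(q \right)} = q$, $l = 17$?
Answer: $\frac{23}{4} \approx 5.75$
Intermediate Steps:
$s{\left(q \right)} = 4 - q$
$V{\left(z \right)} = 6 z$
$a{\left(X \right)} = \frac{1}{8}$ ($a{\left(X \right)} = \frac{1}{2 + 6} = \frac{1}{8}$)
$A{\left(O \right)} = \frac{147 O}{4}$ ($A{\left(O \right)} = \left(\frac{1}{8} + 6\right) 6 O = \frac{49 \cdot 6 O}{8} = \frac{147 O}{4}$)
$A{\left(l \right)} - 619 = \frac{147}{4} \cdot 17 - 619 = \frac{2499}{4} - 619 = \frac{23}{4}$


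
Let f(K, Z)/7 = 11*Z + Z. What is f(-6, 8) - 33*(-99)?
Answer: 3939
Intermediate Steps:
f(K, Z) = 84*Z (f(K, Z) = 7*(11*Z + Z) = 7*(12*Z) = 84*Z)
f(-6, 8) - 33*(-99) = 84*8 - 33*(-99) = 672 + 3267 = 3939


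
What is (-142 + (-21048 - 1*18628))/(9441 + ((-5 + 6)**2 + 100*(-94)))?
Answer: -19909/21 ≈ -948.05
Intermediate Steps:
(-142 + (-21048 - 1*18628))/(9441 + ((-5 + 6)**2 + 100*(-94))) = (-142 + (-21048 - 18628))/(9441 + (1**2 - 9400)) = (-142 - 39676)/(9441 + (1 - 9400)) = -39818/(9441 - 9399) = -39818/42 = -39818*1/42 = -19909/21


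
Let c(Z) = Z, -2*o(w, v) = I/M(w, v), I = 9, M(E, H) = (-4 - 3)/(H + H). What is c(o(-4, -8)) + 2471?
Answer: 17225/7 ≈ 2460.7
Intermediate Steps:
M(E, H) = -7/(2*H) (M(E, H) = -7*1/(2*H) = -7/(2*H))
o(w, v) = 9*v/7 (o(w, v) = -9/(2*((-7/(2*v)))) = -9*(-2*v/7)/2 = -(-9)*v/7 = 9*v/7)
c(o(-4, -8)) + 2471 = (9/7)*(-8) + 2471 = -72/7 + 2471 = 17225/7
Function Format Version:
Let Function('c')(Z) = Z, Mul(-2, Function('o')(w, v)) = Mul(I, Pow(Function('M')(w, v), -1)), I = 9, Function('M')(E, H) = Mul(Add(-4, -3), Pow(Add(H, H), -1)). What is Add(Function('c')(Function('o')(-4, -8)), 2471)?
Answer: Rational(17225, 7) ≈ 2460.7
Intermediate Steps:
Function('M')(E, H) = Mul(Rational(-7, 2), Pow(H, -1)) (Function('M')(E, H) = Mul(-7, Pow(Mul(2, H), -1)) = Mul(-7, Mul(Rational(1, 2), Pow(H, -1))) = Mul(Rational(-7, 2), Pow(H, -1)))
Function('o')(w, v) = Mul(Rational(9, 7), v) (Function('o')(w, v) = Mul(Rational(-1, 2), Mul(9, Pow(Mul(Rational(-7, 2), Pow(v, -1)), -1))) = Mul(Rational(-1, 2), Mul(9, Mul(Rational(-2, 7), v))) = Mul(Rational(-1, 2), Mul(Rational(-18, 7), v)) = Mul(Rational(9, 7), v))
Add(Function('c')(Function('o')(-4, -8)), 2471) = Add(Mul(Rational(9, 7), -8), 2471) = Add(Rational(-72, 7), 2471) = Rational(17225, 7)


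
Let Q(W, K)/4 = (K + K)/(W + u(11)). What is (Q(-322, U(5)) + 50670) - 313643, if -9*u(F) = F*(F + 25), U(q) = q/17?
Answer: -818109023/3111 ≈ -2.6297e+5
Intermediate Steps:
U(q) = q/17 (U(q) = q*(1/17) = q/17)
u(F) = -F*(25 + F)/9 (u(F) = -F*(F + 25)/9 = -F*(25 + F)/9)
Q(W, K) = 8*K/(-44 + W) (Q(W, K) = 4*((K + K)/(W - ⅑*11*(25 + 11))) = 4*((2*K)/(W - ⅑*11*36)) = 4*((2*K)/(W - 44)) = 4*((2*K)/(-44 + W)) = 4*(2*K/(-44 + W)) = 8*K/(-44 + W))
(Q(-322, U(5)) + 50670) - 313643 = (8*((1/17)*5)/(-44 - 322) + 50670) - 313643 = (8*(5/17)/(-366) + 50670) - 313643 = (8*(5/17)*(-1/366) + 50670) - 313643 = (-20/3111 + 50670) - 313643 = 157634350/3111 - 313643 = -818109023/3111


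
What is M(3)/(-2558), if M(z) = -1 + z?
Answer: -1/1279 ≈ -0.00078186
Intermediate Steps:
M(3)/(-2558) = (-1 + 3)/(-2558) = -1/2558*2 = -1/1279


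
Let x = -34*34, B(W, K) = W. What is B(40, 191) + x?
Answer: -1116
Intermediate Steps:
x = -1156
B(40, 191) + x = 40 - 1156 = -1116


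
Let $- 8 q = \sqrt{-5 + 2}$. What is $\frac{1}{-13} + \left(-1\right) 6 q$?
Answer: $- \frac{1}{13} + \frac{3 i \sqrt{3}}{4} \approx -0.076923 + 1.299 i$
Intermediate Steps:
$q = - \frac{i \sqrt{3}}{8}$ ($q = - \frac{\sqrt{-5 + 2}}{8} = - \frac{\sqrt{-3}}{8} = - \frac{i \sqrt{3}}{8} \approx - 0.21651 i$)
$\frac{1}{-13} + \left(-1\right) 6 q = \frac{1}{-13} + \left(-1\right) 6 \left(- \frac{i \sqrt{3}}{8}\right) = - \frac{1}{13} - 6 \left(- \frac{i \sqrt{3}}{8}\right) = - \frac{1}{13} + \frac{3 i \sqrt{3}}{4}$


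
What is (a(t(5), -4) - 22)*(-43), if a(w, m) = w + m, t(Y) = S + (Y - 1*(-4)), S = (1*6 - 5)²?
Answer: 688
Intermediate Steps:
S = 1 (S = (6 - 5)² = 1² = 1)
t(Y) = 5 + Y (t(Y) = 1 + (Y - 1*(-4)) = 1 + (Y + 4) = 1 + (4 + Y) = 5 + Y)
a(w, m) = m + w
(a(t(5), -4) - 22)*(-43) = ((-4 + (5 + 5)) - 22)*(-43) = ((-4 + 10) - 22)*(-43) = (6 - 22)*(-43) = -16*(-43) = 688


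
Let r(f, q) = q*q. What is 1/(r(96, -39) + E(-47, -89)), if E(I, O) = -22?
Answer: 1/1499 ≈ 0.00066711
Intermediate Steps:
r(f, q) = q²
1/(r(96, -39) + E(-47, -89)) = 1/((-39)² - 22) = 1/(1521 - 22) = 1/1499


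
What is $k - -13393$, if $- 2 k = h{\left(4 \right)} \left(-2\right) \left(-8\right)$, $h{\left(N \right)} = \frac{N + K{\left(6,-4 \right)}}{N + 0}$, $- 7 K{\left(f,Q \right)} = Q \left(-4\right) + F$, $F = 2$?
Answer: $\frac{93731}{7} \approx 13390.0$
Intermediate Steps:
$K{\left(f,Q \right)} = - \frac{2}{7} + \frac{4 Q}{7}$ ($K{\left(f,Q \right)} = - \frac{Q \left(-4\right) + 2}{7} = - \frac{- 4 Q + 2}{7} = - \frac{2 - 4 Q}{7} = - \frac{2}{7} + \frac{4 Q}{7}$)
$h{\left(N \right)} = \frac{- \frac{18}{7} + N}{N}$ ($h{\left(N \right)} = \frac{N + \left(- \frac{2}{7} + \frac{4}{7} \left(-4\right)\right)}{N + 0} = \frac{N - \frac{18}{7}}{N} = \frac{- \frac{18}{7} + N}{N}$)
$k = - \frac{20}{7}$ ($k = - \frac{\frac{- \frac{18}{7} + 4}{4} \left(-2\right) \left(-8\right)}{2} = - \frac{\frac{1}{4} \cdot \frac{10}{7} \left(-2\right) \left(-8\right)}{2} = - \frac{\frac{5}{14} \left(-2\right) \left(-8\right)}{2} = - \frac{\left(- \frac{5}{7}\right) \left(-8\right)}{2} = \left(- \frac{1}{2}\right) \frac{40}{7} = - \frac{20}{7} \approx -2.8571$)
$k - -13393 = - \frac{20}{7} - -13393 = - \frac{20}{7} + 13393 = \frac{93731}{7}$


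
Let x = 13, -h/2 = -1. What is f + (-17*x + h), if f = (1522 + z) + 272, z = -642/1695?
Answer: 889661/565 ≈ 1574.6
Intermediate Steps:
h = 2 (h = -2*(-1) = 2)
z = -214/565 (z = -642*1/1695 = -214/565 ≈ -0.37876)
f = 1013396/565 (f = (1522 - 214/565) + 272 = 859716/565 + 272 = 1013396/565 ≈ 1793.6)
f + (-17*x + h) = 1013396/565 + (-17*13 + 2) = 1013396/565 + (-221 + 2) = 1013396/565 - 219 = 889661/565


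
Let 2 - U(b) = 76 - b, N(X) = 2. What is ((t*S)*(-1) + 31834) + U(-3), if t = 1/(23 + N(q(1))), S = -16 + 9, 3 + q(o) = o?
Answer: 793932/25 ≈ 31757.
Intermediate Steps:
q(o) = -3 + o
S = -7
t = 1/25 (t = 1/(23 + 2) = 1/25 ≈ 0.040000)
U(b) = -74 + b (U(b) = 2 - (76 - b) = 2 + (-76 + b) = -74 + b)
((t*S)*(-1) + 31834) + U(-3) = (((1/25)*(-7))*(-1) + 31834) + (-74 - 3) = (-7/25*(-1) + 31834) - 77 = (7/25 + 31834) - 77 = 795857/25 - 77 = 793932/25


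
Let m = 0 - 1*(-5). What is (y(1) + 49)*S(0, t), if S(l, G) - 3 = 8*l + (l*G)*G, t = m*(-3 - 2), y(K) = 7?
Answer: 168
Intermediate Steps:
m = 5 (m = 0 + 5 = 5)
t = -25 (t = 5*(-3 - 2) = 5*(-5) = -25)
S(l, G) = 3 + 8*l + l*G² (S(l, G) = 3 + (8*l + (l*G)*G) = 3 + (8*l + (G*l)*G) = 3 + (8*l + l*G²) = 3 + 8*l + l*G²)
(y(1) + 49)*S(0, t) = (7 + 49)*(3 + 8*0 + 0*(-25)²) = 56*(3 + 0 + 0*625) = 56*(3 + 0 + 0) = 56*3 = 168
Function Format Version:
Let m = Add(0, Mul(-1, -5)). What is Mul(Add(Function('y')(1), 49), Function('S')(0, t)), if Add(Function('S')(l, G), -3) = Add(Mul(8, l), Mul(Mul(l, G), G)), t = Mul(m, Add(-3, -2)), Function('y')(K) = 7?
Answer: 168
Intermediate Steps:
m = 5 (m = Add(0, 5) = 5)
t = -25 (t = Mul(5, Add(-3, -2)) = Mul(5, -5) = -25)
Function('S')(l, G) = Add(3, Mul(8, l), Mul(l, Pow(G, 2))) (Function('S')(l, G) = Add(3, Add(Mul(8, l), Mul(Mul(l, G), G))) = Add(3, Add(Mul(8, l), Mul(Mul(G, l), G))) = Add(3, Add(Mul(8, l), Mul(l, Pow(G, 2)))) = Add(3, Mul(8, l), Mul(l, Pow(G, 2))))
Mul(Add(Function('y')(1), 49), Function('S')(0, t)) = Mul(Add(7, 49), Add(3, Mul(8, 0), Mul(0, Pow(-25, 2)))) = Mul(56, Add(3, 0, Mul(0, 625))) = Mul(56, Add(3, 0, 0)) = Mul(56, 3) = 168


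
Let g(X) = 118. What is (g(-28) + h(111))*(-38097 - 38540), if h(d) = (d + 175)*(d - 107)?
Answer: -96715894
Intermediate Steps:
h(d) = (-107 + d)*(175 + d) (h(d) = (175 + d)*(-107 + d) = (-107 + d)*(175 + d))
(g(-28) + h(111))*(-38097 - 38540) = (118 + (-18725 + 111**2 + 68*111))*(-38097 - 38540) = (118 + (-18725 + 12321 + 7548))*(-76637) = (118 + 1144)*(-76637) = 1262*(-76637) = -96715894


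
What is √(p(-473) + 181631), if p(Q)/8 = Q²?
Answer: √1971463 ≈ 1404.1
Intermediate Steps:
p(Q) = 8*Q²
√(p(-473) + 181631) = √(8*(-473)² + 181631) = √(8*223729 + 181631) = √(1789832 + 181631) = √1971463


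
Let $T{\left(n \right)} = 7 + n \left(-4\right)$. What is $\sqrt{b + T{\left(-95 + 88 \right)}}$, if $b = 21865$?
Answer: $10 \sqrt{219} \approx 147.99$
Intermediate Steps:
$T{\left(n \right)} = 7 - 4 n$
$\sqrt{b + T{\left(-95 + 88 \right)}} = \sqrt{21865 - \left(-7 + 4 \left(-95 + 88\right)\right)} = \sqrt{21865 + \left(7 - -28\right)} = \sqrt{21865 + \left(7 + 28\right)} = \sqrt{21865 + 35} = \sqrt{21900} = 10 \sqrt{219}$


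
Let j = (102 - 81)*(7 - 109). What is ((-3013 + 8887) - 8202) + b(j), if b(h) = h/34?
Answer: -2391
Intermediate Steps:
j = -2142 (j = 21*(-102) = -2142)
b(h) = h/34 (b(h) = h*(1/34) = h/34)
((-3013 + 8887) - 8202) + b(j) = ((-3013 + 8887) - 8202) + (1/34)*(-2142) = (5874 - 8202) - 63 = -2328 - 63 = -2391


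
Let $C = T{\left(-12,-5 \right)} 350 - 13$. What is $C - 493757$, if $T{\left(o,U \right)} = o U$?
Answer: $-472770$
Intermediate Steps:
$T{\left(o,U \right)} = U o$
$C = 20987$ ($C = \left(-5\right) \left(-12\right) 350 - 13 = 60 \cdot 350 - 13 = 21000 - 13 = 20987$)
$C - 493757 = 20987 - 493757 = -472770$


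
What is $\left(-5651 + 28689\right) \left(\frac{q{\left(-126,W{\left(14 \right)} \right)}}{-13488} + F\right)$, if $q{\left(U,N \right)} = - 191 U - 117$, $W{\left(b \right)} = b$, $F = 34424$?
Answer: $\frac{1782707175599}{2248} \approx 7.9302 \cdot 10^{8}$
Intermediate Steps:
$q{\left(U,N \right)} = -117 - 191 U$
$\left(-5651 + 28689\right) \left(\frac{q{\left(-126,W{\left(14 \right)} \right)}}{-13488} + F\right) = \left(-5651 + 28689\right) \left(\frac{-117 - -24066}{-13488} + 34424\right) = 23038 \left(\left(-117 + 24066\right) \left(- \frac{1}{13488}\right) + 34424\right) = 23038 \left(23949 \left(- \frac{1}{13488}\right) + 34424\right) = 23038 \left(- \frac{7983}{4496} + 34424\right) = 23038 \cdot \frac{154762321}{4496} = \frac{1782707175599}{2248}$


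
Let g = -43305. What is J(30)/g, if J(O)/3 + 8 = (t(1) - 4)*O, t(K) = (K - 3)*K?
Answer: 188/14435 ≈ 0.013024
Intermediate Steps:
t(K) = K*(-3 + K) (t(K) = (-3 + K)*K = K*(-3 + K))
J(O) = -24 - 18*O (J(O) = -24 + 3*((1*(-3 + 1) - 4)*O) = -24 + 3*((1*(-2) - 4)*O) = -24 + 3*((-2 - 4)*O) = -24 + 3*(-6*O) = -24 - 18*O)
J(30)/g = (-24 - 18*30)/(-43305) = (-24 - 540)*(-1/43305) = -564*(-1/43305) = 188/14435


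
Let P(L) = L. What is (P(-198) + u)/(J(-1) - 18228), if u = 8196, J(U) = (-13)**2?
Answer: -7998/18059 ≈ -0.44288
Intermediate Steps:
J(U) = 169
(P(-198) + u)/(J(-1) - 18228) = (-198 + 8196)/(169 - 18228) = 7998/(-18059) = 7998*(-1/18059) = -7998/18059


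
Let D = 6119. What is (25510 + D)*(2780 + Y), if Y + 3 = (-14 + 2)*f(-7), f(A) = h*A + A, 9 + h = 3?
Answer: 74549553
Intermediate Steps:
h = -6 (h = -9 + 3 = -6)
f(A) = -5*A (f(A) = -6*A + A = -5*A)
Y = -423 (Y = -3 + (-14 + 2)*(-5*(-7)) = -3 - 12*35 = -3 - 420 = -423)
(25510 + D)*(2780 + Y) = (25510 + 6119)*(2780 - 423) = 31629*2357 = 74549553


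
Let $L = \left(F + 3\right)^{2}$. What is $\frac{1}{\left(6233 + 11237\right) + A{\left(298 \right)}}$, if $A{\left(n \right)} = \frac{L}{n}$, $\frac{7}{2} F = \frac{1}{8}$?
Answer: $\frac{233632}{4081558265} \approx 5.7241 \cdot 10^{-5}$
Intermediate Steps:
$F = \frac{1}{28}$ ($F = \frac{2}{7 \cdot 8} = \frac{2}{7} \cdot \frac{1}{8} = \frac{1}{28} \approx 0.035714$)
$L = \frac{7225}{784}$ ($L = \left(\frac{1}{28} + 3\right)^{2} = \left(\frac{85}{28}\right)^{2} = \frac{7225}{784} \approx 9.2156$)
$A{\left(n \right)} = \frac{7225}{784 n}$
$\frac{1}{\left(6233 + 11237\right) + A{\left(298 \right)}} = \frac{1}{\left(6233 + 11237\right) + \frac{7225}{784 \cdot 298}} = \frac{1}{17470 + \frac{7225}{784} \cdot \frac{1}{298}} = \frac{1}{17470 + \frac{7225}{233632}} = \frac{1}{\frac{4081558265}{233632}} = \frac{233632}{4081558265}$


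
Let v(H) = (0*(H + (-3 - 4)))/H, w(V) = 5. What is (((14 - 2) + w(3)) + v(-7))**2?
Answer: 289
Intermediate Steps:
v(H) = 0 (v(H) = (0*(H - 7))/H = (0*(-7 + H))/H = 0/H = 0)
(((14 - 2) + w(3)) + v(-7))**2 = (((14 - 2) + 5) + 0)**2 = ((12 + 5) + 0)**2 = (17 + 0)**2 = 17**2 = 289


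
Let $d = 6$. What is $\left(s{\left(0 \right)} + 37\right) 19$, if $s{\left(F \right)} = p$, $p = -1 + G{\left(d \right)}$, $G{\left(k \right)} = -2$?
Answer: $646$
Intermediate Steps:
$p = -3$ ($p = -1 - 2 = -3$)
$s{\left(F \right)} = -3$
$\left(s{\left(0 \right)} + 37\right) 19 = \left(-3 + 37\right) 19 = 34 \cdot 19 = 646$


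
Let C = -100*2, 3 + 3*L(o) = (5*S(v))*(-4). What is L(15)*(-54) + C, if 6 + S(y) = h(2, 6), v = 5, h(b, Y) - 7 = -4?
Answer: -1226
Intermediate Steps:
h(b, Y) = 3 (h(b, Y) = 7 - 4 = 3)
S(y) = -3 (S(y) = -6 + 3 = -3)
L(o) = 19 (L(o) = -1 + ((5*(-3))*(-4))/3 = -1 + (-15*(-4))/3 = -1 + (1/3)*60 = -1 + 20 = 19)
C = -200
L(15)*(-54) + C = 19*(-54) - 200 = -1026 - 200 = -1226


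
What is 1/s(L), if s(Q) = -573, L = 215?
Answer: -1/573 ≈ -0.0017452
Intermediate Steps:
1/s(L) = 1/(-573) = -1/573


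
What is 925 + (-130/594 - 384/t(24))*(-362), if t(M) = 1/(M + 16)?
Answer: 1651713295/297 ≈ 5.5613e+6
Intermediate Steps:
t(M) = 1/(16 + M)
925 + (-130/594 - 384/t(24))*(-362) = 925 + (-130/594 - 384/(1/(16 + 24)))*(-362) = 925 + (-130*1/594 - 384/(1/40))*(-362) = 925 + (-65/297 - 384/1/40)*(-362) = 925 + (-65/297 - 384*40)*(-362) = 925 + (-65/297 - 15360)*(-362) = 925 - 4561985/297*(-362) = 925 + 1651438570/297 = 1651713295/297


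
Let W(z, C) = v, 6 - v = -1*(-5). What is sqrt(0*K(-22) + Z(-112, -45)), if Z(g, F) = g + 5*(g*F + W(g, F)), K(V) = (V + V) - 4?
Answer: sqrt(25093) ≈ 158.41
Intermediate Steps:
v = 1 (v = 6 - (-1)*(-5) = 6 - 1*5 = 6 - 5 = 1)
W(z, C) = 1
K(V) = -4 + 2*V (K(V) = 2*V - 4 = -4 + 2*V)
Z(g, F) = 5 + g + 5*F*g (Z(g, F) = g + 5*(g*F + 1) = g + 5*(F*g + 1) = g + 5*(1 + F*g) = g + (5 + 5*F*g) = 5 + g + 5*F*g)
sqrt(0*K(-22) + Z(-112, -45)) = sqrt(0*(-4 + 2*(-22)) + (5 - 112 + 5*(-45)*(-112))) = sqrt(0*(-4 - 44) + (5 - 112 + 25200)) = sqrt(0*(-48) + 25093) = sqrt(0 + 25093) = sqrt(25093)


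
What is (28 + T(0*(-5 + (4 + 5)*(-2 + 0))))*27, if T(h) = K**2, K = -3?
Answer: 999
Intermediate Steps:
T(h) = 9 (T(h) = (-3)**2 = 9)
(28 + T(0*(-5 + (4 + 5)*(-2 + 0))))*27 = (28 + 9)*27 = 37*27 = 999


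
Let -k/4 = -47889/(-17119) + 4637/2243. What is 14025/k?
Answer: -6335656305/8790392 ≈ -720.75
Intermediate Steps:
k = -43951960/2258701 (k = -4*(-47889/(-17119) + 4637/2243) = -4*(-47889*(-1/17119) + 4637*(1/2243)) = -4*(2817/1007 + 4637/2243) = -4*10987990/2258701 = -43951960/2258701 ≈ -19.459)
14025/k = 14025/(-43951960/2258701) = 14025*(-2258701/43951960) = -6335656305/8790392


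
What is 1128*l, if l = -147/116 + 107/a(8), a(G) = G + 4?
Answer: 250228/29 ≈ 8628.5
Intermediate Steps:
a(G) = 4 + G
l = 1331/174 (l = -147/116 + 107/(4 + 8) = -147*1/116 + 107/12 = -147/116 + 107*(1/12) = -147/116 + 107/12 = 1331/174 ≈ 7.6494)
1128*l = 1128*(1331/174) = 250228/29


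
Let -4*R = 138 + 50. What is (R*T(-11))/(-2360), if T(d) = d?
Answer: -517/2360 ≈ -0.21907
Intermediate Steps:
R = -47 (R = -(138 + 50)/4 = -¼*188 = -47)
(R*T(-11))/(-2360) = -47*(-11)/(-2360) = 517*(-1/2360) = -517/2360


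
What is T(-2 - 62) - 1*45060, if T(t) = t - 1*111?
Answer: -45235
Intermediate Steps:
T(t) = -111 + t (T(t) = t - 111 = -111 + t)
T(-2 - 62) - 1*45060 = (-111 + (-2 - 62)) - 1*45060 = (-111 - 64) - 45060 = -175 - 45060 = -45235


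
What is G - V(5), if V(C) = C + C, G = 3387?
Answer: 3377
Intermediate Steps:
V(C) = 2*C
G - V(5) = 3387 - 2*5 = 3387 - 1*10 = 3387 - 10 = 3377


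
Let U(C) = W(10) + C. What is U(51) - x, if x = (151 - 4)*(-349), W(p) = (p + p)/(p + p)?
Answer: 51355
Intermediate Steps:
W(p) = 1 (W(p) = (2*p)/((2*p)) = (2*p)*(1/(2*p)) = 1)
U(C) = 1 + C
x = -51303 (x = 147*(-349) = -51303)
U(51) - x = (1 + 51) - 1*(-51303) = 52 + 51303 = 51355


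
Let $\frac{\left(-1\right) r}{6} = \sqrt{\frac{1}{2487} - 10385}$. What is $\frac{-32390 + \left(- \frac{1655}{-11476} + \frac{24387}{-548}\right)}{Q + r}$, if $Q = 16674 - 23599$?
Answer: $\frac{73186457213668650}{15747724672410809} - \frac{25496843124 i \sqrt{64232977578}}{15747724672410809} \approx 4.6474 - 0.41034 i$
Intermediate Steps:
$Q = -6925$
$r = - \frac{2 i \sqrt{64232977578}}{829}$ ($r = - 6 \sqrt{\frac{1}{2487} - 10385} = - 6 \sqrt{- \frac{25827494}{2487}} = - 6 \frac{i \sqrt{64232977578}}{2487} = - \frac{2 i \sqrt{64232977578}}{829} \approx - 611.44 i$)
$\frac{-32390 + \left(- \frac{1655}{-11476} + \frac{24387}{-548}\right)}{Q + r} = \frac{-32390 + \left(- \frac{1655}{-11476} + \frac{24387}{-548}\right)}{-6925 - \frac{2 i \sqrt{64232977578}}{829}} = \frac{-32390 + \left(\left(-1655\right) \left(- \frac{1}{11476}\right) + 24387 \left(- \frac{1}{548}\right)\right)}{-6925 - \frac{2 i \sqrt{64232977578}}{829}} = \frac{-32390 + \left(\frac{1655}{11476} - \frac{24387}{548}\right)}{-6925 - \frac{2 i \sqrt{64232977578}}{829}} = \frac{-32390 - \frac{17434892}{393053}}{-6925 - \frac{2 i \sqrt{64232977578}}{829}} = - \frac{12748421562}{393053 \left(-6925 - \frac{2 i \sqrt{64232977578}}{829}\right)}$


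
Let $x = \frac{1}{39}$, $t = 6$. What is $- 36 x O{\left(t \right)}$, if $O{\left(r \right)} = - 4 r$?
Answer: $\frac{288}{13} \approx 22.154$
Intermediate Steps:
$x = \frac{1}{39} \approx 0.025641$
$- 36 x O{\left(t \right)} = \left(-36\right) \frac{1}{39} \left(\left(-4\right) 6\right) = \left(- \frac{12}{13}\right) \left(-24\right) = \frac{288}{13}$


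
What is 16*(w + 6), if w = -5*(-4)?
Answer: 416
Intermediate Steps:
w = 20
16*(w + 6) = 16*(20 + 6) = 16*26 = 416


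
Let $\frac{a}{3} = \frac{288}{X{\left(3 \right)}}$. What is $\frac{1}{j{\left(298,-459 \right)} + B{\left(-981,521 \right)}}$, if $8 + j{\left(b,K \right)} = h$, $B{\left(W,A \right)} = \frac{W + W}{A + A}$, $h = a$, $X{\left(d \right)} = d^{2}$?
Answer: $\frac{521}{44867} \approx 0.011612$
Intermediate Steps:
$a = 96$ ($a = 3 \frac{288}{3^{2}} = 3 \cdot \frac{288}{9} = 3 \cdot 288 \cdot \frac{1}{9} = 3 \cdot 32 = 96$)
$h = 96$
$B{\left(W,A \right)} = \frac{W}{A}$ ($B{\left(W,A \right)} = \frac{2 W}{2 A} = 2 W \frac{1}{2 A} = \frac{W}{A}$)
$j{\left(b,K \right)} = 88$ ($j{\left(b,K \right)} = -8 + 96 = 88$)
$\frac{1}{j{\left(298,-459 \right)} + B{\left(-981,521 \right)}} = \frac{1}{88 - \frac{981}{521}} = \frac{1}{\frac{44867}{521}} = \frac{521}{44867}$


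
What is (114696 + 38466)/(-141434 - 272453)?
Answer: -153162/413887 ≈ -0.37006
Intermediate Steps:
(114696 + 38466)/(-141434 - 272453) = 153162/(-413887) = 153162*(-1/413887) = -153162/413887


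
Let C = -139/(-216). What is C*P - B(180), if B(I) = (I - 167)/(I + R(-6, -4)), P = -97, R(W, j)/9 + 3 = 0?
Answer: -229523/3672 ≈ -62.506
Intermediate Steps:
R(W, j) = -27 (R(W, j) = -27 + 9*0 = -27 + 0 = -27)
C = 139/216 (C = -139*(-1/216) = 139/216 ≈ 0.64352)
B(I) = (-167 + I)/(-27 + I) (B(I) = (I - 167)/(I - 27) = (-167 + I)/(-27 + I))
C*P - B(180) = (139/216)*(-97) - (-167 + 180)/(-27 + 180) = -13483/216 - 13/153 = -229523/3672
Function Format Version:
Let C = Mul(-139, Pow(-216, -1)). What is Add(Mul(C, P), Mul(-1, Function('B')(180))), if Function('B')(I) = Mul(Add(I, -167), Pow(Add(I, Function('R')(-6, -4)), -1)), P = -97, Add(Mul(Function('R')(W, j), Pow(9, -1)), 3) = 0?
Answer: Rational(-229523, 3672) ≈ -62.506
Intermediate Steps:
Function('R')(W, j) = -27 (Function('R')(W, j) = Add(-27, Mul(9, 0)) = Add(-27, 0) = -27)
C = Rational(139, 216) (C = Mul(-139, Rational(-1, 216)) = Rational(139, 216) ≈ 0.64352)
Function('B')(I) = Mul(Pow(Add(-27, I), -1), Add(-167, I)) (Function('B')(I) = Mul(Add(I, -167), Pow(Add(I, -27), -1)) = Mul(Add(-167, I), Pow(Add(-27, I), -1)) = Mul(Pow(Add(-27, I), -1), Add(-167, I)))
Add(Mul(C, P), Mul(-1, Function('B')(180))) = Add(Mul(Rational(139, 216), -97), Mul(-1, Mul(Pow(Add(-27, 180), -1), Add(-167, 180)))) = Add(Rational(-13483, 216), Mul(-1, Mul(Pow(153, -1), 13))) = Add(Rational(-13483, 216), Mul(-1, Mul(Rational(1, 153), 13))) = Add(Rational(-13483, 216), Mul(-1, Rational(13, 153))) = Add(Rational(-13483, 216), Rational(-13, 153)) = Rational(-229523, 3672)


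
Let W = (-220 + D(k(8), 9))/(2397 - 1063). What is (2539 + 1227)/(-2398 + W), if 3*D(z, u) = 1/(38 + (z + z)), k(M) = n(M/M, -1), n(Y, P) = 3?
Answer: -663147408/422288063 ≈ -1.5704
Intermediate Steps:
k(M) = 3
D(z, u) = 1/(3*(38 + 2*z)) (D(z, u) = 1/(3*(38 + (z + z))) = 1/(3*(38 + 2*z)))
W = -29039/176088 (W = (-220 + 1/(6*(19 + 3)))/(2397 - 1063) = (-220 + (⅙)/22)/1334 = (-220 + (⅙)*(1/22))*(1/1334) = (-220 + 1/132)*(1/1334) = -29039/132*1/1334 = -29039/176088 ≈ -0.16491)
(2539 + 1227)/(-2398 + W) = (2539 + 1227)/(-2398 - 29039/176088) = 3766/(-422288063/176088) = 3766*(-176088/422288063) = -663147408/422288063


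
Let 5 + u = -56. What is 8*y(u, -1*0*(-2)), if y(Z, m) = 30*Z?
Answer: -14640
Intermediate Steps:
u = -61 (u = -5 - 56 = -61)
8*y(u, -1*0*(-2)) = 8*(30*(-61)) = 8*(-1830) = -14640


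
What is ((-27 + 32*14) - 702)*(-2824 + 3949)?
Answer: -316125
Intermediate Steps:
((-27 + 32*14) - 702)*(-2824 + 3949) = ((-27 + 448) - 702)*1125 = (421 - 702)*1125 = -281*1125 = -316125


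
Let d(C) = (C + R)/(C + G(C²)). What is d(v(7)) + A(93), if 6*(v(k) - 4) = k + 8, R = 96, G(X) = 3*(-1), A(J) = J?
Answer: 856/7 ≈ 122.29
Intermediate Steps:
G(X) = -3
v(k) = 16/3 + k/6 (v(k) = 4 + (k + 8)/6 = 4 + (8 + k)/6 = 4 + (4/3 + k/6) = 16/3 + k/6)
d(C) = (96 + C)/(-3 + C) (d(C) = (C + 96)/(C - 3) = (96 + C)/(-3 + C))
d(v(7)) + A(93) = (96 + (16/3 + (⅙)*7))/(-3 + (16/3 + (⅙)*7)) + 93 = (96 + (16/3 + 7/6))/(-3 + (16/3 + 7/6)) + 93 = (96 + 13/2)/(-3 + 13/2) + 93 = (205/2)/(7/2) + 93 = (2/7)*(205/2) + 93 = 205/7 + 93 = 856/7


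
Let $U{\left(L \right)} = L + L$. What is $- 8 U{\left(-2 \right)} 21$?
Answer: $672$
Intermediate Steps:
$U{\left(L \right)} = 2 L$
$- 8 U{\left(-2 \right)} 21 = - 8 \cdot 2 \left(-2\right) 21 = \left(-8\right) \left(-4\right) 21 = 32 \cdot 21 = 672$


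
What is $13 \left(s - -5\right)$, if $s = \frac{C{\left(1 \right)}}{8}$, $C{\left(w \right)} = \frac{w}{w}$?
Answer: $\frac{533}{8} \approx 66.625$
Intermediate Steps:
$C{\left(w \right)} = 1$
$s = \frac{1}{8}$ ($s = 1 \cdot \frac{1}{8} = \frac{1}{8} \approx 0.125$)
$13 \left(s - -5\right) = 13 \left(\frac{1}{8} - -5\right) = 13 \left(\frac{1}{8} + 5\right) = 13 \cdot \frac{41}{8} = \frac{533}{8}$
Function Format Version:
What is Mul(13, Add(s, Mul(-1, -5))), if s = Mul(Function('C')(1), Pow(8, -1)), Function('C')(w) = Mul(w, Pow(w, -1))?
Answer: Rational(533, 8) ≈ 66.625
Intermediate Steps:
Function('C')(w) = 1
s = Rational(1, 8) (s = Mul(1, Pow(8, -1)) = Mul(1, Rational(1, 8)) = Rational(1, 8) ≈ 0.12500)
Mul(13, Add(s, Mul(-1, -5))) = Mul(13, Add(Rational(1, 8), Mul(-1, -5))) = Mul(13, Add(Rational(1, 8), 5)) = Mul(13, Rational(41, 8)) = Rational(533, 8)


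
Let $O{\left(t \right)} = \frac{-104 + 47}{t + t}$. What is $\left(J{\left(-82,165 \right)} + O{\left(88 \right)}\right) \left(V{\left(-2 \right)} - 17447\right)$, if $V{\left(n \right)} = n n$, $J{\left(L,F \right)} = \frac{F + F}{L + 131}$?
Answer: $- \frac{964371141}{8624} \approx -1.1182 \cdot 10^{5}$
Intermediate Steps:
$J{\left(L,F \right)} = \frac{2 F}{131 + L}$
$O{\left(t \right)} = - \frac{57}{2 t}$
$V{\left(n \right)} = n^{2}$
$\left(J{\left(-82,165 \right)} + O{\left(88 \right)}\right) \left(V{\left(-2 \right)} - 17447\right) = \left(2 \cdot 165 \frac{1}{131 - 82} - \frac{57}{2 \cdot 88}\right) \left(\left(-2\right)^{2} - 17447\right) = \left(2 \cdot 165 \cdot \frac{1}{49} - \frac{57}{176}\right) \left(4 - 17447\right) = \left(2 \cdot 165 \cdot \frac{1}{49} - \frac{57}{176}\right) \left(-17443\right) = \left(\frac{330}{49} - \frac{57}{176}\right) \left(-17443\right) = \frac{55287}{8624} \left(-17443\right) = - \frac{964371141}{8624}$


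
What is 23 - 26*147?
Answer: -3799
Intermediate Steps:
23 - 26*147 = 23 - 3822 = -3799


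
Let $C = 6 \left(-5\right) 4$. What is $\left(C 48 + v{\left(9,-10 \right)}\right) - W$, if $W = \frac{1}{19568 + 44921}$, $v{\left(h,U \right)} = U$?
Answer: $- \frac{372101531}{64489} \approx -5770.0$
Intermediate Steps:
$C = -120$ ($C = \left(-30\right) 4 = -120$)
$W = \frac{1}{64489} \approx 1.5507 \cdot 10^{-5}$
$\left(C 48 + v{\left(9,-10 \right)}\right) - W = \left(\left(-120\right) 48 - 10\right) - \frac{1}{64489} = \left(-5760 - 10\right) - \frac{1}{64489} = -5770 - \frac{1}{64489} = - \frac{372101531}{64489}$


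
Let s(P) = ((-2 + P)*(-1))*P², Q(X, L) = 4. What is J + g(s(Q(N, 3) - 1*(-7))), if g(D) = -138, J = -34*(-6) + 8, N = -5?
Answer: 74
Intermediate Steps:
s(P) = P²*(2 - P) (s(P) = (2 - P)*P² = P²*(2 - P))
J = 212 (J = 204 + 8 = 212)
J + g(s(Q(N, 3) - 1*(-7))) = 212 - 138 = 74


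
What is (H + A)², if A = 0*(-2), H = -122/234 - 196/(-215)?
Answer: 96373489/632774025 ≈ 0.15230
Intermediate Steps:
H = 9817/25155 (H = -122*1/234 - 196*(-1/215) = -61/117 + 196/215 = 9817/25155 ≈ 0.39026)
A = 0
(H + A)² = (9817/25155 + 0)² = (9817/25155)² = 96373489/632774025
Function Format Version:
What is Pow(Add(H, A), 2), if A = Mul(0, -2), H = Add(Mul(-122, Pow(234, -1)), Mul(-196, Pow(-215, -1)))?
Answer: Rational(96373489, 632774025) ≈ 0.15230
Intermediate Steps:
H = Rational(9817, 25155) (H = Add(Mul(-122, Rational(1, 234)), Mul(-196, Rational(-1, 215))) = Add(Rational(-61, 117), Rational(196, 215)) = Rational(9817, 25155) ≈ 0.39026)
A = 0
Pow(Add(H, A), 2) = Pow(Add(Rational(9817, 25155), 0), 2) = Pow(Rational(9817, 25155), 2) = Rational(96373489, 632774025)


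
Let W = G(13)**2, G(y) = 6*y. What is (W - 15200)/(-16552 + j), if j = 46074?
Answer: -4558/14761 ≈ -0.30879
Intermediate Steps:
W = 6084 (W = (6*13)**2 = 78**2 = 6084)
(W - 15200)/(-16552 + j) = (6084 - 15200)/(-16552 + 46074) = -9116/29522 = -9116*1/29522 = -4558/14761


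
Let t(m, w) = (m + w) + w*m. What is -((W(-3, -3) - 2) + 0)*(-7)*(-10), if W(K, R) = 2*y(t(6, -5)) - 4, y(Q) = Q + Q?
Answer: 8540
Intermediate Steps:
t(m, w) = m + w + m*w (t(m, w) = (m + w) + m*w = m + w + m*w)
y(Q) = 2*Q
W(K, R) = -120 (W(K, R) = 2*(2*(6 - 5 + 6*(-5))) - 4 = 2*(2*(6 - 5 - 30)) - 4 = 2*(2*(-29)) - 4 = 2*(-58) - 4 = -116 - 4 = -120)
-((W(-3, -3) - 2) + 0)*(-7)*(-10) = -((-120 - 2) + 0)*(-7)*(-10) = -(-122 + 0)*(-7)*(-10) = -(-122*(-7))*(-10) = -854*(-10) = -1*(-8540) = 8540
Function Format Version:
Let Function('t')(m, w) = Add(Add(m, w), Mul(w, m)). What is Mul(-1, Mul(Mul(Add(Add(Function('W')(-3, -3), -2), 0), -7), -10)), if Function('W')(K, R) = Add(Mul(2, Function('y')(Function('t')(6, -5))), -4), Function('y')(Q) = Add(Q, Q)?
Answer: 8540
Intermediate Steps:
Function('t')(m, w) = Add(m, w, Mul(m, w)) (Function('t')(m, w) = Add(Add(m, w), Mul(m, w)) = Add(m, w, Mul(m, w)))
Function('y')(Q) = Mul(2, Q)
Function('W')(K, R) = -120 (Function('W')(K, R) = Add(Mul(2, Mul(2, Add(6, -5, Mul(6, -5)))), -4) = Add(Mul(2, Mul(2, Add(6, -5, -30))), -4) = Add(Mul(2, Mul(2, -29)), -4) = Add(Mul(2, -58), -4) = Add(-116, -4) = -120)
Mul(-1, Mul(Mul(Add(Add(Function('W')(-3, -3), -2), 0), -7), -10)) = Mul(-1, Mul(Mul(Add(Add(-120, -2), 0), -7), -10)) = Mul(-1, Mul(Mul(Add(-122, 0), -7), -10)) = Mul(-1, Mul(Mul(-122, -7), -10)) = Mul(-1, Mul(854, -10)) = Mul(-1, -8540) = 8540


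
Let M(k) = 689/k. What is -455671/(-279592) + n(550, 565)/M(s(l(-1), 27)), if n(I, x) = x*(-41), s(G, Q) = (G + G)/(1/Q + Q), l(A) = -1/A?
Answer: -12055558585/14062638824 ≈ -0.85728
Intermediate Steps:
s(G, Q) = 2*G/(Q + 1/Q) (s(G, Q) = (2*G)/(Q + 1/Q) = 2*G/(Q + 1/Q))
n(I, x) = -41*x
-455671/(-279592) + n(550, 565)/M(s(l(-1), 27)) = -455671/(-279592) + (-41*565)/((689/((2*(-1/(-1))*27/(1 + 27**2))))) = -455671*(-1/279592) - 23165*54/(689*(1 + 729)) = 455671/279592 - 23165/(689/((2*1*27/730))) = 455671/279592 - 23165/(689/((2*1*27*(1/730)))) = 455671/279592 - 23165/(689/(27/365)) = 455671/279592 - 23165/(689*(365/27)) = 455671/279592 - 23165/251485/27 = 455671/279592 - 23165*27/251485 = 455671/279592 - 125091/50297 = -12055558585/14062638824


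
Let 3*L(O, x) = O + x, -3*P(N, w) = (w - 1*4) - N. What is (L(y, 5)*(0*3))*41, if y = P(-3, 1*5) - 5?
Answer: 0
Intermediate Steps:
P(N, w) = 4/3 - w/3 + N/3 (P(N, w) = -((w - 1*4) - N)/3 = -((w - 4) - N)/3 = -((-4 + w) - N)/3 = -(-4 + w - N)/3 = 4/3 - w/3 + N/3)
y = -19/3 (y = (4/3 - 5/3 + (1/3)*(-3)) - 5 = (4/3 - 1/3*5 - 1) - 5 = (4/3 - 5/3 - 1) - 5 = -4/3 - 5 = -19/3 ≈ -6.3333)
L(O, x) = O/3 + x/3 (L(O, x) = (O + x)/3 = O/3 + x/3)
(L(y, 5)*(0*3))*41 = (((1/3)*(-19/3) + (1/3)*5)*(0*3))*41 = ((-19/9 + 5/3)*0)*41 = -4/9*0*41 = 0*41 = 0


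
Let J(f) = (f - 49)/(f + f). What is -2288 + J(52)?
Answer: -237949/104 ≈ -2288.0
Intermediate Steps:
J(f) = (-49 + f)/(2*f) (J(f) = (-49 + f)/((2*f)) = (-49 + f)*(1/(2*f)) = (-49 + f)/(2*f))
-2288 + J(52) = -2288 + (1/2)*(-49 + 52)/52 = -2288 + (1/2)*(1/52)*3 = -2288 + 3/104 = -237949/104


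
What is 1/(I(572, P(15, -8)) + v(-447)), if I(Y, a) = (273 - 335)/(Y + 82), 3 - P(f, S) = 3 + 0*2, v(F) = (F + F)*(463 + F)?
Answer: -327/4677439 ≈ -6.9910e-5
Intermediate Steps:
v(F) = 2*F*(463 + F) (v(F) = (2*F)*(463 + F) = 2*F*(463 + F))
P(f, S) = 0 (P(f, S) = 3 - (3 + 0*2) = 3 - (3 + 0) = 3 - 1*3 = 3 - 3 = 0)
I(Y, a) = -62/(82 + Y)
1/(I(572, P(15, -8)) + v(-447)) = 1/(-62/(82 + 572) + 2*(-447)*(463 - 447)) = 1/(-62/654 + 2*(-447)*16) = 1/(-62*1/654 - 14304) = 1/(-31/327 - 14304) = 1/(-4677439/327) = -327/4677439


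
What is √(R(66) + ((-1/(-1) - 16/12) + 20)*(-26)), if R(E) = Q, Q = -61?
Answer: I*√5151/3 ≈ 23.923*I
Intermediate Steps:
R(E) = -61
√(R(66) + ((-1/(-1) - 16/12) + 20)*(-26)) = √(-61 + ((-1/(-1) - 16/12) + 20)*(-26)) = √(-61 + ((-1*(-1) - 16*1/12) + 20)*(-26)) = √(-61 + ((1 - 4/3) + 20)*(-26)) = √(-61 + (-⅓ + 20)*(-26)) = √(-61 + (59/3)*(-26)) = √(-61 - 1534/3) = √(-1717/3) = I*√5151/3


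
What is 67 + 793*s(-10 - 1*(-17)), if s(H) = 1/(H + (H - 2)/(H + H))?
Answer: 18003/103 ≈ 174.79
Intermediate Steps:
s(H) = 1/(H + (-2 + H)/(2*H)) (s(H) = 1/(H + (-2 + H)/((2*H))) = 1/(H + (-2 + H)*(1/(2*H))) = 1/(H + (-2 + H)/(2*H)))
67 + 793*s(-10 - 1*(-17)) = 67 + 793*(2*(-10 - 1*(-17))/(-2 + (-10 - 1*(-17)) + 2*(-10 - 1*(-17))²)) = 67 + 793*(2*(-10 + 17)/(-2 + (-10 + 17) + 2*(-10 + 17)²)) = 67 + 793*(2*7/(-2 + 7 + 2*7²)) = 67 + 793*(2*7/(-2 + 7 + 2*49)) = 67 + 793*(2*7/(-2 + 7 + 98)) = 67 + 793*(2*7/103) = 67 + 793*(2*7*(1/103)) = 67 + 793*(14/103) = 67 + 11102/103 = 18003/103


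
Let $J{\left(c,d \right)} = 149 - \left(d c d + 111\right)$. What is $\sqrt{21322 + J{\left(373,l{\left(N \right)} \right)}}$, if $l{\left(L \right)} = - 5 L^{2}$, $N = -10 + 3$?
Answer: $i \sqrt{22367965} \approx 4729.5 i$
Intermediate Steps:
$N = -7$
$J{\left(c,d \right)} = 38 - c d^{2}$ ($J{\left(c,d \right)} = 149 - \left(c d d + 111\right) = 149 - \left(c d^{2} + 111\right) = 149 - \left(111 + c d^{2}\right) = 38 - c d^{2}$)
$\sqrt{21322 + J{\left(373,l{\left(N \right)} \right)}} = \sqrt{21322 + \left(38 - 373 \left(- 5 \left(-7\right)^{2}\right)^{2}\right)} = \sqrt{21322 + \left(38 - 373 \left(\left(-5\right) 49\right)^{2}\right)} = \sqrt{21322 + \left(38 - 373 \left(-245\right)^{2}\right)} = \sqrt{21322 + \left(38 - 373 \cdot 60025\right)} = \sqrt{21322 + \left(38 - 22389325\right)} = \sqrt{21322 - 22389287} = \sqrt{-22367965} = i \sqrt{22367965}$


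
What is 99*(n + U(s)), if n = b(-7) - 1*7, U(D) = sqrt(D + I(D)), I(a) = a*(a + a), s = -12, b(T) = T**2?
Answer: 4158 + 198*sqrt(69) ≈ 5802.7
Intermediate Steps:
I(a) = 2*a**2 (I(a) = a*(2*a) = 2*a**2)
U(D) = sqrt(D + 2*D**2)
n = 42 (n = (-7)**2 - 1*7 = 49 - 7 = 42)
99*(n + U(s)) = 99*(42 + sqrt(-12*(1 + 2*(-12)))) = 99*(42 + sqrt(-12*(1 - 24))) = 99*(42 + sqrt(-12*(-23))) = 99*(42 + sqrt(276)) = 99*(42 + 2*sqrt(69)) = 4158 + 198*sqrt(69)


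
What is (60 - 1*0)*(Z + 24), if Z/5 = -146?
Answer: -42360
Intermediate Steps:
Z = -730 (Z = 5*(-146) = -730)
(60 - 1*0)*(Z + 24) = (60 - 1*0)*(-730 + 24) = (60 + 0)*(-706) = 60*(-706) = -42360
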